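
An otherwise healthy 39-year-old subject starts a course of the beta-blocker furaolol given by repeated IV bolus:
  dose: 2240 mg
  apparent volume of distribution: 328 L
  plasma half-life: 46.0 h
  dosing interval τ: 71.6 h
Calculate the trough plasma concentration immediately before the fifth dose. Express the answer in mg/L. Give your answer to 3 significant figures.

3.47 mg/L

C₀ per dose = Dose / Vd = 2240 / 328 = 6.829 mg/L
k = ln2 / t½ = 0.693147 / 46.0 = 0.01507 h⁻¹
Fraction remaining after one interval: r = e^(−kτ) = e^(−0.01507 × 71.6) = 0.3399
Before dose 5, 4 doses have been given (aged 1τ, 2τ, 3τ, 4τ).
C_trough = C₀ × (r + r² + … + r^4) = C₀ × r(1−r^4)/(1−r)
        = 6.829 × 0.3399 × (1 − 0.01335) / (1 − 0.3399) = 3.469 mg/L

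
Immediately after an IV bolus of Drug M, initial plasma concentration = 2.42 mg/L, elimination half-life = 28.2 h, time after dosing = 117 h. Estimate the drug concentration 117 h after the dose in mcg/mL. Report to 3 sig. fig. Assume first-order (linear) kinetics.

k = ln2 / t½ = 0.693147 / 28.2 = 0.02458 h⁻¹
C = C₀ · e^(−k·t) = 2.420 × e^(−0.02458 × 117)
  = 2.420 × 0.05637 = 0.1364 mg/L
(0.1364 mg/L = 0.1364 mcg/mL)

0.136 mcg/mL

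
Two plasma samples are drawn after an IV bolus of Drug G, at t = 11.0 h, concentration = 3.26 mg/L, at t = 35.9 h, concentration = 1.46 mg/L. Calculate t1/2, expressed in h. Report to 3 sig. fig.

21.5 h

k = ln(C₁/C₂) / (t₂ − t₁) = ln(3.26/1.46) / (35.9 − 11.0)
  = 0.8033 / 24.90 = 0.03226 h⁻¹
t½ = ln2 / k = 0.693147 / 0.03226 = 21.49 h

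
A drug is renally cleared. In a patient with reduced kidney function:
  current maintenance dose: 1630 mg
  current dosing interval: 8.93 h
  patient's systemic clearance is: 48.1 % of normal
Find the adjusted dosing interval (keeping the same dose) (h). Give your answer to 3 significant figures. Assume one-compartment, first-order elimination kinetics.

18.6 h

To keep the same average steady-state level, dosing rate must scale with clearance.
CL ratio = 48.1 / 100 = 0.4810
New interval (same dose) = 8.93 / 0.4810 = 18.57 h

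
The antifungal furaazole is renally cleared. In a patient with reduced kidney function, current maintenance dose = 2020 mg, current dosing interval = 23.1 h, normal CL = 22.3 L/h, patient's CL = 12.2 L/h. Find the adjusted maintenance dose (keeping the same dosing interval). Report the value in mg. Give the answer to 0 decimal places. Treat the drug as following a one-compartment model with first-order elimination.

1105 mg

To keep the same average steady-state level, dosing rate must scale with clearance.
CL ratio = 12.2 / 22.3 = 0.5471
New dose (same interval) = 2020 × 0.5471 = 1105 mg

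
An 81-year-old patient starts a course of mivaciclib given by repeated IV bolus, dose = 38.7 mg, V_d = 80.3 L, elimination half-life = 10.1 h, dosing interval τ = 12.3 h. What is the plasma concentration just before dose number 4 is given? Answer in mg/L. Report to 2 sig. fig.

0.33 mg/L

C₀ per dose = Dose / Vd = 38.7 / 80.3 = 0.4819 mg/L
k = ln2 / t½ = 0.693147 / 10.1 = 0.06863 h⁻¹
Fraction remaining after one interval: r = e^(−kτ) = e^(−0.06863 × 12.3) = 0.4299
Before dose 4, 3 doses have been given (aged 1τ, 2τ, 3τ).
C_trough = C₀ × (r + r² + … + r^3) = C₀ × r(1−r^3)/(1−r)
        = 0.4819 × 0.4299 × (1 − 0.07945) / (1 − 0.4299) = 0.3345 mg/L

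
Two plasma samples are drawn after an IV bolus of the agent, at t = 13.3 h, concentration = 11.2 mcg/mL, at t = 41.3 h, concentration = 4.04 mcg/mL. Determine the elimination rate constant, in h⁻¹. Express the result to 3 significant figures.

0.0364 h⁻¹

k = ln(C₁/C₂) / (t₂ − t₁) = ln(11.2/4.04) / (41.3 − 13.3)
  = 1.020 / 28.00 = 0.03643 h⁻¹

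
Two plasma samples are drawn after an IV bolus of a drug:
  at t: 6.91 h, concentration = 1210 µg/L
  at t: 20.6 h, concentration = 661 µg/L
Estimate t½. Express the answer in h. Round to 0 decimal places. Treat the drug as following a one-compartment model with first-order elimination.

16 h

k = ln(C₁/C₂) / (t₂ − t₁) = ln(1210/661) / (20.6 − 6.91)
  = 0.6046 / 13.69 = 0.04416 h⁻¹
t½ = ln2 / k = 0.693147 / 0.04416 = 15.70 h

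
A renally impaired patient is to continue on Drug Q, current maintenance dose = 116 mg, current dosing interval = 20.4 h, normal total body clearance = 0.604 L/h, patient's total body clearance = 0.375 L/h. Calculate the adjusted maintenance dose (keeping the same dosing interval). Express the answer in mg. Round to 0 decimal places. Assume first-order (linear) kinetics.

72 mg

To keep the same average steady-state level, dosing rate must scale with clearance.
CL ratio = 0.375 / 0.604 = 0.6209
New dose (same interval) = 116 × 0.6209 = 72.02 mg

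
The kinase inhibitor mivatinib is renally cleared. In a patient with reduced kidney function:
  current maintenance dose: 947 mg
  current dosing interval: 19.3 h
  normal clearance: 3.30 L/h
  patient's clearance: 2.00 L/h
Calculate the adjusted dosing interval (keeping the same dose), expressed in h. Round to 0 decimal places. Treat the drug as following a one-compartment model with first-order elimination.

To keep the same average steady-state level, dosing rate must scale with clearance.
CL ratio = 2.00 / 3.30 = 0.6061
New interval (same dose) = 19.3 / 0.6061 = 31.84 h

32 h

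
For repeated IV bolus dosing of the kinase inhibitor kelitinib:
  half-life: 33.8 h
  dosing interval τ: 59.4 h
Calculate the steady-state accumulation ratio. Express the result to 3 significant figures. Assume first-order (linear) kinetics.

k = ln2 / t½ = 0.693147 / 33.8 = 0.02051 h⁻¹
e^(−kτ) = e^(−0.02051 × 59.4) = 0.2957
Accumulation ratio R = 1 / (1 − e^(−kτ)) = 1 / (1 − 0.2957) = 1.420

1.42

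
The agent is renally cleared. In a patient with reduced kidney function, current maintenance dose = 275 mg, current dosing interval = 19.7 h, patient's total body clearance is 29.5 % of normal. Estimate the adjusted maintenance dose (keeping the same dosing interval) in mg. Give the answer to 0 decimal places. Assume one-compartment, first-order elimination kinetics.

To keep the same average steady-state level, dosing rate must scale with clearance.
CL ratio = 29.5 / 100 = 0.2950
New dose (same interval) = 275 × 0.2950 = 81.13 mg

81 mg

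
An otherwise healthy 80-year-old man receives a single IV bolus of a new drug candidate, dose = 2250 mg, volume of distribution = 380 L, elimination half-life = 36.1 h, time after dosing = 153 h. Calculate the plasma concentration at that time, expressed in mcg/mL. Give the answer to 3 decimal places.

C₀ = Dose / Vd = 2250 / 380 = 5.921 mg/L
k = ln2 / t½ = 0.693147 / 36.1 = 0.01920 h⁻¹
C = C₀ · e^(−k·t) = 5.921 × e^(−0.01920 × 153)
  = 5.921 × 0.05299 = 0.3138 mg/L
(0.3138 mg/L = 0.3138 mcg/mL)

0.314 mcg/mL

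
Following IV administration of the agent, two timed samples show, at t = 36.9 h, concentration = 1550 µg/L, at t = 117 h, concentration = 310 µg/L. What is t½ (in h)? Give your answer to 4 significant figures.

k = ln(C₁/C₂) / (t₂ − t₁) = ln(1550/310) / (117 − 36.9)
  = 1.609 / 80.10 = 0.02009 h⁻¹
t½ = ln2 / k = 0.693147 / 0.02009 = 34.50 h

34.50 h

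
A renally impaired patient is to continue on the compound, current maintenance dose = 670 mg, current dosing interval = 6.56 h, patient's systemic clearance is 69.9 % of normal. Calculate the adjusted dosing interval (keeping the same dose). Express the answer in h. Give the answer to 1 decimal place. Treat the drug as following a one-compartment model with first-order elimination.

To keep the same average steady-state level, dosing rate must scale with clearance.
CL ratio = 69.9 / 100 = 0.6990
New interval (same dose) = 6.56 / 0.6990 = 9.385 h

9.4 h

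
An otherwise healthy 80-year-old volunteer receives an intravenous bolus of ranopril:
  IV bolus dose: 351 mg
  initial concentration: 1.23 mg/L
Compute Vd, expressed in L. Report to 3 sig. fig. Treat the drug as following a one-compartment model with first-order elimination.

Vd = Dose / C₀ = 351.0 / 1.23 = 285.4 L

285 L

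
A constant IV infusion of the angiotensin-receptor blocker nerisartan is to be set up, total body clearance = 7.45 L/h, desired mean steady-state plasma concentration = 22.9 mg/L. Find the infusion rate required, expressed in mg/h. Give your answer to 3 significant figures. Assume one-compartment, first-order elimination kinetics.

At steady state, infusion rate R₀ = Css × CL = 22.9 × 7.450 = 170.6 mg/h

171 mg/h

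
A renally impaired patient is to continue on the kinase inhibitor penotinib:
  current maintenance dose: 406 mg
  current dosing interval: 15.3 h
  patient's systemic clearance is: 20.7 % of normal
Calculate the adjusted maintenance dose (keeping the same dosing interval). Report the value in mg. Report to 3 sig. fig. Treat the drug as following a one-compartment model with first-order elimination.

84.0 mg

To keep the same average steady-state level, dosing rate must scale with clearance.
CL ratio = 20.7 / 100 = 0.2070
New dose (same interval) = 406 × 0.2070 = 84.04 mg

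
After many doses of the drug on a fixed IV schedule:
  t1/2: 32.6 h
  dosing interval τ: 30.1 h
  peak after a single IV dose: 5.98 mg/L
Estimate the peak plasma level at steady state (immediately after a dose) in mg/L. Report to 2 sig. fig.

k = ln2 / t½ = 0.693147 / 32.6 = 0.02126 h⁻¹
e^(−kτ) = e^(−0.02126 × 30.1) = 0.5273
Accumulation ratio R = 1 / (1 − e^(−kτ)) = 1 / (1 − 0.5273) = 2.116
Steady-state peak = C₀ × R = 5.98 × 2.116 = 12.65 mg/L

13 mg/L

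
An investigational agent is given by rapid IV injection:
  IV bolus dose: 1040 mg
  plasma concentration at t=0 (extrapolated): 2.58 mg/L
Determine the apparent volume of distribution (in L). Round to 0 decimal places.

Vd = Dose / C₀ = 1040 / 2.58 = 403.1 L

403 L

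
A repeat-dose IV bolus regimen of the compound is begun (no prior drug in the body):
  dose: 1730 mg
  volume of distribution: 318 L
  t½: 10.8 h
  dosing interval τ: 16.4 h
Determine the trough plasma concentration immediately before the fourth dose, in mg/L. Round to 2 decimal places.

2.79 mg/L

C₀ per dose = Dose / Vd = 1730 / 318 = 5.440 mg/L
k = ln2 / t½ = 0.693147 / 10.8 = 0.06418 h⁻¹
Fraction remaining after one interval: r = e^(−kτ) = e^(−0.06418 × 16.4) = 0.3490
Before dose 4, 3 doses have been given (aged 1τ, 2τ, 3τ).
C_trough = C₀ × (r + r² + … + r^3) = C₀ × r(1−r^3)/(1−r)
        = 5.440 × 0.3490 × (1 − 0.04251) / (1 − 0.3490) = 2.792 mg/L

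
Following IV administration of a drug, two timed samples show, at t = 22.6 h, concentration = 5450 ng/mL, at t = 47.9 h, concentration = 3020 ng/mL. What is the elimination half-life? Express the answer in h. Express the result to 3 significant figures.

29.7 h

k = ln(C₁/C₂) / (t₂ − t₁) = ln(5450/3020) / (47.9 − 22.6)
  = 0.5904 / 25.30 = 0.02334 h⁻¹
t½ = ln2 / k = 0.693147 / 0.02334 = 29.70 h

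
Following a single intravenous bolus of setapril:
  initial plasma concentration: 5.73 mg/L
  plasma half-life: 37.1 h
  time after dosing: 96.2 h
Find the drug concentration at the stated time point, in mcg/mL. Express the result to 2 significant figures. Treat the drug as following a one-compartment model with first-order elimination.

k = ln2 / t½ = 0.693147 / 37.1 = 0.01868 h⁻¹
C = C₀ · e^(−k·t) = 5.730 × e^(−0.01868 × 96.2)
  = 5.730 × 0.1658 = 0.9500 mg/L
(0.9500 mg/L = 0.9500 mcg/mL)

0.95 mcg/mL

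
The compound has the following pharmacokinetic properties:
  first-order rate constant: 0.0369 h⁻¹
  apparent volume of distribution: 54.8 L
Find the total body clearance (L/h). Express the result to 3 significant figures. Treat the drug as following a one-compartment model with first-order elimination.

CL = k × Vd = 0.0369 × 54.8 = 2.022 L/h

2.02 L/h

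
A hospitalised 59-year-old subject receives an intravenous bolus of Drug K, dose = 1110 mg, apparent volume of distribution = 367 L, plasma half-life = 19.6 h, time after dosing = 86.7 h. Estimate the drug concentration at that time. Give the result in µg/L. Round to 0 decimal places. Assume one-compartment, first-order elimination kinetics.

C₀ = Dose / Vd = 1110 / 367 = 3.025 mg/L
k = ln2 / t½ = 0.693147 / 19.6 = 0.03536 h⁻¹
C = C₀ · e^(−k·t) = 3.025 × e^(−0.03536 × 86.7)
  = 3.025 × 0.04662 = 0.1410 mg/L
Convert: 0.1410 mg/L × 1000 = 141.0 µg/L

141 µg/L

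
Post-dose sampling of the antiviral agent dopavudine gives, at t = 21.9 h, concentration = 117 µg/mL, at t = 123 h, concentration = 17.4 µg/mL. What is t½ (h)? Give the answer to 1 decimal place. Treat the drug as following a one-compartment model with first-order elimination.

k = ln(C₁/C₂) / (t₂ − t₁) = ln(117/17.4) / (123 − 21.9)
  = 1.906 / 101.1 = 0.01885 h⁻¹
t½ = ln2 / k = 0.693147 / 0.01885 = 36.77 h

36.8 h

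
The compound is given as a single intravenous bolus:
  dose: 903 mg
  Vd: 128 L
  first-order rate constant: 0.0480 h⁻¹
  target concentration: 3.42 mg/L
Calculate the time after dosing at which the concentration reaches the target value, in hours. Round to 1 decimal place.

C₀ = Dose / Vd = 903.0 / 128 = 7.055 mg/L
t = ln(C₀ / C) / k = ln(7.055 / 3.42) / 0.04800
  = ln(2.063) / 0.04800 = 0.7242 / 0.04800 = 15.09 h

15.1 h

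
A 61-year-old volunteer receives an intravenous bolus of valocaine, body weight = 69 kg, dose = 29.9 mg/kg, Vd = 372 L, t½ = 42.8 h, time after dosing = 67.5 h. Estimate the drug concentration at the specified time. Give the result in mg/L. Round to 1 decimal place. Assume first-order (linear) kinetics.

1.9 mg/L

Total dose = 29.9 × 69 = 2063 mg
C₀ = Dose / Vd = 2063 / 372 = 5.546 mg/L
k = ln2 / t½ = 0.693147 / 42.8 = 0.01620 h⁻¹
C = C₀ · e^(−k·t) = 5.546 × e^(−0.01620 × 67.5)
  = 5.546 × 0.3350 = 1.858 mg/L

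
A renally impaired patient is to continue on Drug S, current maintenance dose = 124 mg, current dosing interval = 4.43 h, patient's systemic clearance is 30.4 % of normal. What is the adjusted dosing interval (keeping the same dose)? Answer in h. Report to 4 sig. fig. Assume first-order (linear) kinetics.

14.57 h

To keep the same average steady-state level, dosing rate must scale with clearance.
CL ratio = 30.4 / 100 = 0.3040
New interval (same dose) = 4.43 / 0.3040 = 14.57 h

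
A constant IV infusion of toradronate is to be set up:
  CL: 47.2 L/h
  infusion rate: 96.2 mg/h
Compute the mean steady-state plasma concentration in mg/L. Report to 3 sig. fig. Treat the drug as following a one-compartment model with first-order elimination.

At steady state Css = R₀ / CL = 96.2 / 47.20 = 2.038 mg/L

2.04 mg/L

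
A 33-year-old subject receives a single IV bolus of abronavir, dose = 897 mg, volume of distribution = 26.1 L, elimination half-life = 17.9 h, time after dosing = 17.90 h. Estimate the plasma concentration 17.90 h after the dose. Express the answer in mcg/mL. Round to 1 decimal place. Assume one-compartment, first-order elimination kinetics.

17.2 mcg/mL

C₀ = Dose / Vd = 897.0 / 26.1 = 34.37 mg/L
k = ln2 / t½ = 0.693147 / 17.9 = 0.03872 h⁻¹
t / t½ = 17.90 / 17.9 = 1 half-lives
C = C₀ × (1/2)^1 = 34.37 × 0.5000 = 17.19 mg/L
(17.19 mg/L = 17.19 mcg/mL)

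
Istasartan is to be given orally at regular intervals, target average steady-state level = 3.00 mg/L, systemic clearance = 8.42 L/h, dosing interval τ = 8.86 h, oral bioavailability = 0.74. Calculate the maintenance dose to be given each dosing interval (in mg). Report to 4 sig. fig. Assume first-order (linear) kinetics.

At steady state, F × (Dose/τ) = Css × CL.
Dose = Css × CL × τ / F = 3.00 × 8.420 × 8.86 / 0.74 = 302.4 mg

302.4 mg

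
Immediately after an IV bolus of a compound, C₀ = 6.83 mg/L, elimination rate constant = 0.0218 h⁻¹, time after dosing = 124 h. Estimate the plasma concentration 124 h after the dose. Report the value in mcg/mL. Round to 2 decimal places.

C = C₀ · e^(−k·t) = 6.830 × e^(−0.02180 × 124)
  = 6.830 × 0.06699 = 0.4575 mg/L
(0.4575 mg/L = 0.4575 mcg/mL)

0.46 mcg/mL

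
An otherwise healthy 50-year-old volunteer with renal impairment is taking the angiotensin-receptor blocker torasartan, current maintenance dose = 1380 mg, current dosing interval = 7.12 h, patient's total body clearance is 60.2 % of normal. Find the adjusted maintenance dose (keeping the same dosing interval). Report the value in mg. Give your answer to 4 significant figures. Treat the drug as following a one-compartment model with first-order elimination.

To keep the same average steady-state level, dosing rate must scale with clearance.
CL ratio = 60.2 / 100 = 0.6020
New dose (same interval) = 1380 × 0.6020 = 830.8 mg

830.8 mg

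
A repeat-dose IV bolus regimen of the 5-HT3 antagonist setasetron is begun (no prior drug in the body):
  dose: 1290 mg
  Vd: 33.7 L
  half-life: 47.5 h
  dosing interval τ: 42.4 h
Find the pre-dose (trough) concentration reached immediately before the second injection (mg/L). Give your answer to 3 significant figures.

20.6 mg/L

C₀ per dose = Dose / Vd = 1290 / 33.7 = 38.28 mg/L
k = ln2 / t½ = 0.693147 / 47.5 = 0.01459 h⁻¹
Fraction remaining after one interval: r = e^(−kτ) = e^(−0.01459 × 42.4) = 0.5387
Before dose 2, 1 dose has been given (aged 1τ).
C_trough = C₀ × r = 38.28 × 0.5387 = 20.62 mg/L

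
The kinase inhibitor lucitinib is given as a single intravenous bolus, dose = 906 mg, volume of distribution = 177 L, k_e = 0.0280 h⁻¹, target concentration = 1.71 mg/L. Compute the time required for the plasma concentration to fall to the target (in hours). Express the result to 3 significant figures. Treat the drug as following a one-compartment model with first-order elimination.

C₀ = Dose / Vd = 906.0 / 177 = 5.119 mg/L
t = ln(C₀ / C) / k = ln(5.119 / 1.71) / 0.02800
  = ln(2.994) / 0.02800 = 1.097 / 0.02800 = 39.18 h

39.2 h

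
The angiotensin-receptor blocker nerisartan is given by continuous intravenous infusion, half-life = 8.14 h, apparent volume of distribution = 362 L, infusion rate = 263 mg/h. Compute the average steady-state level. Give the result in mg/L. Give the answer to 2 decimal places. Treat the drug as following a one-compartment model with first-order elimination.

k = ln2 / t½ = 0.693147 / 8.14 = 0.08515 h⁻¹
CL = k × Vd = 0.08515 × 362 = 30.82 L/h
At steady state Css = R₀ / CL = 263 / 30.82 = 8.533 mg/L

8.53 mg/L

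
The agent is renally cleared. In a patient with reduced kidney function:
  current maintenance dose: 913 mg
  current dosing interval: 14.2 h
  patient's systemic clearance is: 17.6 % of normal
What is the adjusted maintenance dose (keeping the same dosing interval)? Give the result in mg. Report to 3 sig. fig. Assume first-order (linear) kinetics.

161 mg

To keep the same average steady-state level, dosing rate must scale with clearance.
CL ratio = 17.6 / 100 = 0.1760
New dose (same interval) = 913 × 0.1760 = 160.7 mg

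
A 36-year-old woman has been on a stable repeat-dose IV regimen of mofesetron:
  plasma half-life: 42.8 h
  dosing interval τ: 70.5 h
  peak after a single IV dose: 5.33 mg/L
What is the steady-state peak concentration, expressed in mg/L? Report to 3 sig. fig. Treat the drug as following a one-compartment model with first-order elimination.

k = ln2 / t½ = 0.693147 / 42.8 = 0.01620 h⁻¹
e^(−kτ) = e^(−0.01620 × 70.5) = 0.3191
Accumulation ratio R = 1 / (1 − e^(−kτ)) = 1 / (1 − 0.3191) = 1.469
Steady-state peak = C₀ × R = 5.33 × 1.469 = 7.830 mg/L

7.83 mg/L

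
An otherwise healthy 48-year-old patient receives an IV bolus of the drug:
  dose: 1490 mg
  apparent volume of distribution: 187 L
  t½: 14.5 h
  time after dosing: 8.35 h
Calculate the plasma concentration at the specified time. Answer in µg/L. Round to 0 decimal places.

5346 µg/L

C₀ = Dose / Vd = 1490 / 187 = 7.968 mg/L
k = ln2 / t½ = 0.693147 / 14.5 = 0.04780 h⁻¹
C = C₀ · e^(−k·t) = 7.968 × e^(−0.04780 × 8.35)
  = 7.968 × 0.6709 = 5.346 mg/L
Convert: 5.346 mg/L × 1000 = 5346 µg/L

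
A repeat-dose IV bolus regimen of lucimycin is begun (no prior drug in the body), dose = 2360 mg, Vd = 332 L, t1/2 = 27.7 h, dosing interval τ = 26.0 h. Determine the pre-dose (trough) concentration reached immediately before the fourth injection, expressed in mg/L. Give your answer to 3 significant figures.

C₀ per dose = Dose / Vd = 2360 / 332 = 7.108 mg/L
k = ln2 / t½ = 0.693147 / 27.7 = 0.02502 h⁻¹
Fraction remaining after one interval: r = e^(−kτ) = e^(−0.02502 × 26.0) = 0.5218
Before dose 4, 3 doses have been given (aged 1τ, 2τ, 3τ).
C_trough = C₀ × (r + r² + … + r^3) = C₀ × r(1−r^3)/(1−r)
        = 7.108 × 0.5218 × (1 − 0.1421) / (1 − 0.5218) = 6.654 mg/L

6.65 mg/L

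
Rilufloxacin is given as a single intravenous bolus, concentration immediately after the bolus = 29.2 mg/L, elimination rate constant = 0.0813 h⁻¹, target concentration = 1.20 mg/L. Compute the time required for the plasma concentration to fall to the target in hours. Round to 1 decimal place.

39.3 h

t = ln(C₀ / C) / k = ln(29.20 / 1.20) / 0.08130
  = ln(24.33) / 0.08130 = 3.192 / 0.08130 = 39.26 h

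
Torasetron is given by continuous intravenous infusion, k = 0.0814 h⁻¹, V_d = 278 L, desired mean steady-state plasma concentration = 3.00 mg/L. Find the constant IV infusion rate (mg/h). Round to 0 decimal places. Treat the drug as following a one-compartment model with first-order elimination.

CL = k × Vd = 0.08140 × 278 = 22.63 L/h
At steady state, infusion rate R₀ = Css × CL = 3.00 × 22.63 = 67.89 mg/h

68 mg/h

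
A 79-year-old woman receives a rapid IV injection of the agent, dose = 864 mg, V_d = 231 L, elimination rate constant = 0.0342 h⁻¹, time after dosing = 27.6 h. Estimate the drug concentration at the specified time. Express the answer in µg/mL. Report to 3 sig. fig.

1.46 µg/mL

C₀ = Dose / Vd = 864.0 / 231 = 3.740 mg/L
C = C₀ · e^(−k·t) = 3.740 × e^(−0.03420 × 27.6)
  = 3.740 × 0.3891 = 1.455 mg/L
(1.455 mg/L = 1.455 µg/mL)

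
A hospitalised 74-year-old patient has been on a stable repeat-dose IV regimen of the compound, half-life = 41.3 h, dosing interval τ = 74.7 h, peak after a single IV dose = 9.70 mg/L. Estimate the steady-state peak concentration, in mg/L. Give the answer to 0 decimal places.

14 mg/L

k = ln2 / t½ = 0.693147 / 41.3 = 0.01678 h⁻¹
e^(−kτ) = e^(−0.01678 × 74.7) = 0.2855
Accumulation ratio R = 1 / (1 − e^(−kτ)) = 1 / (1 − 0.2855) = 1.400
Steady-state peak = C₀ × R = 9.70 × 1.400 = 13.58 mg/L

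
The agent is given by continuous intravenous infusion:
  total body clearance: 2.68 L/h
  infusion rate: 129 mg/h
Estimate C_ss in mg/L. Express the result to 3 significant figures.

At steady state Css = R₀ / CL = 129 / 2.680 = 48.13 mg/L

48.1 mg/L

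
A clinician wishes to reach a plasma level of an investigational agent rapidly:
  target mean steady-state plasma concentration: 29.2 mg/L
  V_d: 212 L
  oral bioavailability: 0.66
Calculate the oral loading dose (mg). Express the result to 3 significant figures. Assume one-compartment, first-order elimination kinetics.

9380 mg

LD = Css × Vd / F = 29.2 × 212 / 0.66 = 9379 mg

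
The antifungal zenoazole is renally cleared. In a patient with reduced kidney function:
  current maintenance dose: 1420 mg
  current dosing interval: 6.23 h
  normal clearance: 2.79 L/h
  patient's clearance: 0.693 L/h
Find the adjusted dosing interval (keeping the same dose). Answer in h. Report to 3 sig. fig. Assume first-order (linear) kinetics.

To keep the same average steady-state level, dosing rate must scale with clearance.
CL ratio = 0.693 / 2.79 = 0.2484
New interval (same dose) = 6.23 / 0.2484 = 25.08 h

25.1 h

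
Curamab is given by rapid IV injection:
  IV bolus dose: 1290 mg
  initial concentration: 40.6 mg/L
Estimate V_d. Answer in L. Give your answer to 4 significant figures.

Vd = Dose / C₀ = 1290 / 40.6 = 31.77 L

31.77 L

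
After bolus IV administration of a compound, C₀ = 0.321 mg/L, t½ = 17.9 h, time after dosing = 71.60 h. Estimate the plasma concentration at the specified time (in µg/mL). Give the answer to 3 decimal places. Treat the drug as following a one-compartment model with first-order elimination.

0.020 µg/mL

k = ln2 / t½ = 0.693147 / 17.9 = 0.03872 h⁻¹
t / t½ = 71.60 / 17.9 = 4 half-lives
C = C₀ × (1/2)^4 = 0.3210 × 0.06250 = 0.02006 mg/L
(0.02006 mg/L = 0.02006 µg/mL)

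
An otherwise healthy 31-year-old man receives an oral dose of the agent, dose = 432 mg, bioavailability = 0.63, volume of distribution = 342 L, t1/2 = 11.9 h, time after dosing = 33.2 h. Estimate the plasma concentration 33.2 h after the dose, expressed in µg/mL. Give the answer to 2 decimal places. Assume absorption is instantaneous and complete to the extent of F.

0.12 µg/mL

Amount reaching circulation = F × Dose = 0.63 × 432.0 = 272.2 mg
C₀ = F·Dose / Vd = 272.2 / 342 = 0.7959 mg/L
k = ln2 / t½ = 0.693147 / 11.9 = 0.05825 h⁻¹
C = C₀ · e^(−k·t) = 0.7959 × e^(−0.05825 × 33.2)
  = 0.7959 × 0.1446 = 0.1151 mg/L
(0.1151 mg/L = 0.1151 µg/mL)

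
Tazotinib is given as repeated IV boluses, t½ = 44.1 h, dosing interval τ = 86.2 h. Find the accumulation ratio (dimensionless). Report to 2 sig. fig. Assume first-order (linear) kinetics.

k = ln2 / t½ = 0.693147 / 44.1 = 0.01572 h⁻¹
e^(−kτ) = e^(−0.01572 × 86.2) = 0.2579
Accumulation ratio R = 1 / (1 − e^(−kτ)) = 1 / (1 − 0.2579) = 1.348

1.3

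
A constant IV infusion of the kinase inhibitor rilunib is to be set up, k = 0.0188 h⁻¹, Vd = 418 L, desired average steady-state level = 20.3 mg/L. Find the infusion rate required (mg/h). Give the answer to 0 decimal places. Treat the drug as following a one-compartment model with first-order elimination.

CL = k × Vd = 0.01880 × 418 = 7.858 L/h
At steady state, infusion rate R₀ = Css × CL = 20.3 × 7.858 = 159.5 mg/h

160 mg/h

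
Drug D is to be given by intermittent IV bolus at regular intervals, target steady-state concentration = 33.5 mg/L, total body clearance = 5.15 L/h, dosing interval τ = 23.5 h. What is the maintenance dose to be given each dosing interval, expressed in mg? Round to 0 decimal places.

4054 mg

At steady state, Dose/τ = Css × CL.
Dose = Css × CL × τ = 33.5 × 5.150 × 23.5 = 4054 mg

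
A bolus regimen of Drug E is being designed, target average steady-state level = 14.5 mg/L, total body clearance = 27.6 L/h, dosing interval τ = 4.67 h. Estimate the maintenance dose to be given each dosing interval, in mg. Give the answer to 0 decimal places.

At steady state, Dose/τ = Css × CL.
Dose = Css × CL × τ = 14.5 × 27.60 × 4.67 = 1869 mg

1869 mg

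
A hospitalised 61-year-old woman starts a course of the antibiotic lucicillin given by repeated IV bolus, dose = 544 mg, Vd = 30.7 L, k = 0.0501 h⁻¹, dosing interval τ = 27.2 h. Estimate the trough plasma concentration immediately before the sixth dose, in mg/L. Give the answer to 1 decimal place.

6.1 mg/L

C₀ per dose = Dose / Vd = 544 / 30.7 = 17.72 mg/L
Fraction remaining after one interval: r = e^(−kτ) = e^(−0.05010 × 27.2) = 0.2560
Before dose 6, 5 doses have been given (aged 1τ, 2τ, 3τ, 4τ, 5τ).
C_trough = C₀ × (r + r² + … + r^5) = C₀ × r(1−r^5)/(1−r)
        = 17.72 × 0.2560 × (1 − 0.001100) / (1 − 0.2560) = 6.090 mg/L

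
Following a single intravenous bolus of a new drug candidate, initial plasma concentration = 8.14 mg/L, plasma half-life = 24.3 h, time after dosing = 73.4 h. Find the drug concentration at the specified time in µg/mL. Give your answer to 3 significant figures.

k = ln2 / t½ = 0.693147 / 24.3 = 0.02852 h⁻¹
C = C₀ · e^(−k·t) = 8.140 × e^(−0.02852 × 73.4)
  = 8.140 × 0.1233 = 1.004 mg/L
(1.004 mg/L = 1.004 µg/mL)

1.00 µg/mL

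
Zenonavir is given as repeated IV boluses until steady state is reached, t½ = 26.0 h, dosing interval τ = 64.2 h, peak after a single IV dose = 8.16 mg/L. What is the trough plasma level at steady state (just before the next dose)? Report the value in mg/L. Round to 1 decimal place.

1.8 mg/L

k = ln2 / t½ = 0.693147 / 26.0 = 0.02666 h⁻¹
e^(−kτ) = e^(−0.02666 × 64.2) = 0.1806
Accumulation ratio R = 1 / (1 − e^(−kτ)) = 1 / (1 − 0.1806) = 1.220
Steady-state trough = C₀ × R × e^(−kτ) = 8.16 × 1.220 × 0.1806 = 1.798 mg/L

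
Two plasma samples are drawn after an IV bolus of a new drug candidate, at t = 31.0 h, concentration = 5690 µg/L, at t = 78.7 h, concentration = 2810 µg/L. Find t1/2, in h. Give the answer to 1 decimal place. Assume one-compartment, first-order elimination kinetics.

k = ln(C₁/C₂) / (t₂ − t₁) = ln(5690/2810) / (78.7 − 31.0)
  = 0.7055 / 47.70 = 0.01479 h⁻¹
t½ = ln2 / k = 0.693147 / 0.01479 = 46.87 h

46.9 h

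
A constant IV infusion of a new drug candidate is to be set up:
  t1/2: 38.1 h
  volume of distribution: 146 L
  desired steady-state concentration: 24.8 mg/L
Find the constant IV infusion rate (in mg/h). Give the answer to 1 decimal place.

k = ln2 / t½ = 0.693147 / 38.1 = 0.01819 h⁻¹
CL = k × Vd = 0.01819 × 146 = 2.656 L/h
At steady state, infusion rate R₀ = Css × CL = 24.8 × 2.656 = 65.87 mg/h

65.9 mg/h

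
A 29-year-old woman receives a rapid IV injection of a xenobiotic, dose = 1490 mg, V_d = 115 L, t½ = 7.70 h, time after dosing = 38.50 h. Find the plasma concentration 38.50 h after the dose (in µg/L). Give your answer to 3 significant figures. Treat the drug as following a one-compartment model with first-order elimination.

C₀ = Dose / Vd = 1490 / 115 = 12.96 mg/L
k = ln2 / t½ = 0.693147 / 7.70 = 0.09002 h⁻¹
t / t½ = 38.50 / 7.70 = 5 half-lives
C = C₀ × (1/2)^5 = 12.96 × 0.03125 = 0.4050 mg/L
Convert: 0.4050 mg/L × 1000 = 405.0 µg/L

405 µg/L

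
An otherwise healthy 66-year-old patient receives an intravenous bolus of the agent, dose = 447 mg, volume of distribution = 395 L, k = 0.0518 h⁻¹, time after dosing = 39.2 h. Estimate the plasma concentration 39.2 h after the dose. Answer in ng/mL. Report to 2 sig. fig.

C₀ = Dose / Vd = 447.0 / 395 = 1.132 mg/L
C = C₀ · e^(−k·t) = 1.132 × e^(−0.05180 × 39.2)
  = 1.132 × 0.1313 = 0.1486 mg/L
Convert: 0.1486 mg/L × 1000 = 148.6 ng/mL

150 ng/mL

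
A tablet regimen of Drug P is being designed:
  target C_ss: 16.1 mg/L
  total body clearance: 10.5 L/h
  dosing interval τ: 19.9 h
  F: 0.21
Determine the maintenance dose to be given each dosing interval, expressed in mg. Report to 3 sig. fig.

16000 mg

At steady state, F × (Dose/τ) = Css × CL.
Dose = Css × CL × τ / F = 16.1 × 10.50 × 19.9 / 0.21 = 16020 mg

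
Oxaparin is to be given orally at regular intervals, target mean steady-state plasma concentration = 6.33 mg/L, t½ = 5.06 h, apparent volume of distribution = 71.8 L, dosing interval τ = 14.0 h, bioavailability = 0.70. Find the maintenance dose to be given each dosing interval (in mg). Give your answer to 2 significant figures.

k = ln2 / t½ = 0.693147 / 5.06 = 0.1370 h⁻¹
CL = k × Vd = 0.1370 × 71.8 = 9.837 L/h
At steady state, F × (Dose/τ) = Css × CL.
Dose = Css × CL × τ / F = 6.33 × 9.837 × 14.0 / 0.70 = 1245 mg

1200 mg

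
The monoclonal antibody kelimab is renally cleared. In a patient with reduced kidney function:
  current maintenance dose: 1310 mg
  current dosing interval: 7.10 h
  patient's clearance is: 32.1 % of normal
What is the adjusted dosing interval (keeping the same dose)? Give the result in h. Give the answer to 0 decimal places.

22 h

To keep the same average steady-state level, dosing rate must scale with clearance.
CL ratio = 32.1 / 100 = 0.3210
New interval (same dose) = 7.10 / 0.3210 = 22.12 h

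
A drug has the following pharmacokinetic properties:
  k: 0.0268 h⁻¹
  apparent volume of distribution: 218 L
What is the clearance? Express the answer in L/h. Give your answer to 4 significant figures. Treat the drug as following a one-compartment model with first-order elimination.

5.842 L/h

CL = k × Vd = 0.0268 × 218 = 5.842 L/h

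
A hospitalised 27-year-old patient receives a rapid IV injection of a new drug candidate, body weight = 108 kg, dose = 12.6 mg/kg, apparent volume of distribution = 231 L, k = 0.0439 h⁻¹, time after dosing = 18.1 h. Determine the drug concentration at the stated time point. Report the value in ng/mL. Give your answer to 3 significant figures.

Total dose = 12.6 × 108 = 1361 mg
C₀ = Dose / Vd = 1361 / 231 = 5.892 mg/L
C = C₀ · e^(−k·t) = 5.892 × e^(−0.04390 × 18.1)
  = 5.892 × 0.4518 = 2.662 mg/L
Convert: 2.662 mg/L × 1000 = 2662 ng/mL

2660 ng/mL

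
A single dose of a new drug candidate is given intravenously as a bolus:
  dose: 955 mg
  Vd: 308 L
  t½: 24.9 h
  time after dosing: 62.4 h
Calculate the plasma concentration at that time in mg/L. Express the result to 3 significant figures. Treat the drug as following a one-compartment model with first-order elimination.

C₀ = Dose / Vd = 955.0 / 308 = 3.101 mg/L
k = ln2 / t½ = 0.693147 / 24.9 = 0.02784 h⁻¹
C = C₀ · e^(−k·t) = 3.101 × e^(−0.02784 × 62.4)
  = 3.101 × 0.1760 = 0.5458 mg/L

0.546 mg/L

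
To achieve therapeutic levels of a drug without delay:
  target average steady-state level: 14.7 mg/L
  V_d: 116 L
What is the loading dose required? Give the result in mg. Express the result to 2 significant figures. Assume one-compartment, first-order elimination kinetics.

1700 mg

LD = Css × Vd = 14.7 × 116 = 1705 mg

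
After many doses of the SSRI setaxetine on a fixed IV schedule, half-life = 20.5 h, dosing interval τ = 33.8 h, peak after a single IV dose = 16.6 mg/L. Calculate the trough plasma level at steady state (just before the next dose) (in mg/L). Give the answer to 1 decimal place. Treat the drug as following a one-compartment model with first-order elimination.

k = ln2 / t½ = 0.693147 / 20.5 = 0.03381 h⁻¹
e^(−kτ) = e^(−0.03381 × 33.8) = 0.3189
Accumulation ratio R = 1 / (1 − e^(−kτ)) = 1 / (1 − 0.3189) = 1.468
Steady-state trough = C₀ × R × e^(−kτ) = 16.6 × 1.468 × 0.3189 = 7.771 mg/L

7.8 mg/L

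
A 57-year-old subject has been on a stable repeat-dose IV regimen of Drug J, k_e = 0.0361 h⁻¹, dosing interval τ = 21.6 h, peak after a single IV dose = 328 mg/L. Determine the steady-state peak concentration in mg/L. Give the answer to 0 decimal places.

e^(−kτ) = e^(−0.03610 × 21.6) = 0.4585
Accumulation ratio R = 1 / (1 − e^(−kτ)) = 1 / (1 − 0.4585) = 1.847
Steady-state peak = C₀ × R = 328 × 1.847 = 605.8 mg/L

606 mg/L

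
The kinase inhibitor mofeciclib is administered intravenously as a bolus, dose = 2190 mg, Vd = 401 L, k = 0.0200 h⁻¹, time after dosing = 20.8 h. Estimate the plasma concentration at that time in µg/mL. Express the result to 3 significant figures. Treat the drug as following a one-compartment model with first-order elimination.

3.60 µg/mL

C₀ = Dose / Vd = 2190 / 401 = 5.461 mg/L
C = C₀ · e^(−k·t) = 5.461 × e^(−0.02000 × 20.8)
  = 5.461 × 0.6597 = 3.603 mg/L
(3.603 mg/L = 3.603 µg/mL)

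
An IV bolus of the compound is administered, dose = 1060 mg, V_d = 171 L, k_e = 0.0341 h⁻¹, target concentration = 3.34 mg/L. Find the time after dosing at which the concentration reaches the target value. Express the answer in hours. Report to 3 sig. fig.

C₀ = Dose / Vd = 1060 / 171 = 6.199 mg/L
t = ln(C₀ / C) / k = ln(6.199 / 3.34) / 0.03410
  = ln(1.856) / 0.03410 = 0.6184 / 0.03410 = 18.13 h

18.1 h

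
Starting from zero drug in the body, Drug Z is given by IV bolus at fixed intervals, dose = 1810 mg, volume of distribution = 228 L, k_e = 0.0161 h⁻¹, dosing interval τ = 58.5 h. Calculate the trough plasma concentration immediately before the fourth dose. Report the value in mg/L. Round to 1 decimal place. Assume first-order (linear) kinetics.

C₀ per dose = Dose / Vd = 1810 / 228 = 7.939 mg/L
Fraction remaining after one interval: r = e^(−kτ) = e^(−0.01610 × 58.5) = 0.3899
Before dose 4, 3 doses have been given (aged 1τ, 2τ, 3τ).
C_trough = C₀ × (r + r² + … + r^3) = C₀ × r(1−r^3)/(1−r)
        = 7.939 × 0.3899 × (1 − 0.05927) / (1 − 0.3899) = 4.773 mg/L

4.8 mg/L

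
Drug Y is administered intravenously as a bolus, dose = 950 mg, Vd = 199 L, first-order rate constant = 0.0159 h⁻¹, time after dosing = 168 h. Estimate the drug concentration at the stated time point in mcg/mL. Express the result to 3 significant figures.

0.330 mcg/mL

C₀ = Dose / Vd = 950.0 / 199 = 4.774 mg/L
C = C₀ · e^(−k·t) = 4.774 × e^(−0.01590 × 168)
  = 4.774 × 0.06917 = 0.3302 mg/L
(0.3302 mg/L = 0.3302 mcg/mL)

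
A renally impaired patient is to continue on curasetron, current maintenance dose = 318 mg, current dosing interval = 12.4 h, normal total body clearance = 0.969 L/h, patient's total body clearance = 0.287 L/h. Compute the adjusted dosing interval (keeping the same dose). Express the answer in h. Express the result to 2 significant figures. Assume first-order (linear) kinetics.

42 h

To keep the same average steady-state level, dosing rate must scale with clearance.
CL ratio = 0.287 / 0.969 = 0.2962
New interval (same dose) = 12.4 / 0.2962 = 41.86 h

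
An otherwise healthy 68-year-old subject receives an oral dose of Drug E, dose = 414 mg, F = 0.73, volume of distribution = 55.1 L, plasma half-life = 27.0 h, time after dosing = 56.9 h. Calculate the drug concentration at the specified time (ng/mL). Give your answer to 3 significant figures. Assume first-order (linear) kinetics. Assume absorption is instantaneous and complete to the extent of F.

1270 ng/mL

Amount reaching circulation = F × Dose = 0.73 × 414.0 = 302.2 mg
C₀ = F·Dose / Vd = 302.2 / 55.1 = 5.485 mg/L
k = ln2 / t½ = 0.693147 / 27.0 = 0.02567 h⁻¹
C = C₀ · e^(−k·t) = 5.485 × e^(−0.02567 × 56.9)
  = 5.485 × 0.2321 = 1.273 mg/L
Convert: 1.273 mg/L × 1000 = 1273 ng/mL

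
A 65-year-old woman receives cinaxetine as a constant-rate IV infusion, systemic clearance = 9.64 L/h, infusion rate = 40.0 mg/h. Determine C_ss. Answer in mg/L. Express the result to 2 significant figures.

4.1 mg/L

At steady state Css = R₀ / CL = 40.0 / 9.640 = 4.149 mg/L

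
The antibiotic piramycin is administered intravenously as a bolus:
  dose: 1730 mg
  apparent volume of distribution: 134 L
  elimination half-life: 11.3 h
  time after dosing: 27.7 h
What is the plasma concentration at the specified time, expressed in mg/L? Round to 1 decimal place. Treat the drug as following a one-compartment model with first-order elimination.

2.4 mg/L

C₀ = Dose / Vd = 1730 / 134 = 12.91 mg/L
k = ln2 / t½ = 0.693147 / 11.3 = 0.06134 h⁻¹
C = C₀ · e^(−k·t) = 12.91 × e^(−0.06134 × 27.7)
  = 12.91 × 0.1828 = 2.360 mg/L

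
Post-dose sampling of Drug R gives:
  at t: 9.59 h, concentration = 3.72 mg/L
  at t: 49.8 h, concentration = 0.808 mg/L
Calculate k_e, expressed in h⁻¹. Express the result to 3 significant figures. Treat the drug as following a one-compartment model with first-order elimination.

0.0380 h⁻¹

k = ln(C₁/C₂) / (t₂ − t₁) = ln(3.72/0.808) / (49.8 − 9.59)
  = 1.527 / 40.21 = 0.03798 h⁻¹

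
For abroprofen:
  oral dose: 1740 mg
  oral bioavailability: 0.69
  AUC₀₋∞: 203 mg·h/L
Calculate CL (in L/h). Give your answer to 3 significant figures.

5.91 L/h

CL = F·Dose / AUC = 0.69 × 1740 / 203 = 5.914 L/h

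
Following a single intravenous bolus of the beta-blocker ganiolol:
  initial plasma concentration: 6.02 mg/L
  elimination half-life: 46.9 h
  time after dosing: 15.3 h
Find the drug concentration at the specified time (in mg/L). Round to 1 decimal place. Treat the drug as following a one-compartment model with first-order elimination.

4.8 mg/L

k = ln2 / t½ = 0.693147 / 46.9 = 0.01478 h⁻¹
C = C₀ · e^(−k·t) = 6.020 × e^(−0.01478 × 15.3)
  = 6.020 × 0.7976 = 4.802 mg/L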